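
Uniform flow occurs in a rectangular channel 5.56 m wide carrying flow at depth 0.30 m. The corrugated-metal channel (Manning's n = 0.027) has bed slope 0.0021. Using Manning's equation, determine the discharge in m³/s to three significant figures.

1.18 m³/s

A = b·y = 5.56 × 0.30 = 1.668 m²
P = b + 2y = 5.56 + 2×0.30 = 6.160 m
R = A/P = 1.668/6.160 = 0.2708 m
Q = (1/n)·A·R^(2/3)·S^(1/2) = (1/0.027) × 1.668 × 0.2708^(2/3) × 0.0021^(1/2) = 1.185 m³/s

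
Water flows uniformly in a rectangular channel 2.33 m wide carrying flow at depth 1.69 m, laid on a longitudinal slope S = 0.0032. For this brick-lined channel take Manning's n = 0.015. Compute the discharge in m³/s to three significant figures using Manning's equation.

11.6 m³/s

A = b·y = 2.33 × 1.69 = 3.938 m²
P = b + 2y = 2.33 + 2×1.69 = 5.710 m
R = A/P = 3.938/5.710 = 0.6896 m
Q = (1/n)·A·R^(2/3)·S^(1/2) = (1/0.015) × 3.938 × 0.6896^(2/3) × 0.0032^(1/2) = 11.59 m³/s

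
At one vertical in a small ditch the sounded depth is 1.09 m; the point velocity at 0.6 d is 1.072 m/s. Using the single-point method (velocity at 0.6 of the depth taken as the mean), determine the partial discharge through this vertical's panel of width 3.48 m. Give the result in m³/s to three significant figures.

v̄ = v₀.₆ = 1.072 m/s
q = v̄ × d × w = 1.072 × 1.09 × 3.48 = 4.066 m³/s

4.07 m³/s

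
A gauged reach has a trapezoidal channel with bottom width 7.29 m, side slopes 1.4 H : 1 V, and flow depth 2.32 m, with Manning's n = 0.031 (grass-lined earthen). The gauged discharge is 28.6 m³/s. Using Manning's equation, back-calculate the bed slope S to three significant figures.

A = (b + z·y)·y = (7.29 + 1.4×2.32)×2.32 = 24.45 m²
P = b + 2y√(1+z²) = 7.29 + 2×2.32×√(1+1.4²) = 15.27 m
R = A/P = 24.45/15.27 = 1.601 m
S = (Q·n / (1·A·R^(2/3)))² = (28.6×0.031 / (1×24.45×1.368))² = 0.0007023

0.000702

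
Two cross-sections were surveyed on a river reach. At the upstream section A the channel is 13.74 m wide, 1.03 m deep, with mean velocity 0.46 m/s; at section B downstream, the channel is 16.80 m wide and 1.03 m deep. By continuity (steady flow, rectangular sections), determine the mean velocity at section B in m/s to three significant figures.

Q = A₁V₁ = (13.74×1.03) × 0.46 = 6.510 m³/s
A₂ = 16.80 × 1.03 = 17.30 m²
V₂ = Q/A₂ = 6.510/17.30 = 0.3762 m/s

0.376 m/s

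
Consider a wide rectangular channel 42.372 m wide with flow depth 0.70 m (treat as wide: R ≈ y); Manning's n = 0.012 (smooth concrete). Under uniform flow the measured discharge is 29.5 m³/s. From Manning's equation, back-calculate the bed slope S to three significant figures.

A = b·y = 42.372 × 0.70 = 29.66 m²
Wide channel: R ≈ y = 0.70 m
S = (Q·n / (1·A·R^(2/3)))² = (29.5×0.012 / (1×29.66×0.7884))² = 0.0002292

0.000229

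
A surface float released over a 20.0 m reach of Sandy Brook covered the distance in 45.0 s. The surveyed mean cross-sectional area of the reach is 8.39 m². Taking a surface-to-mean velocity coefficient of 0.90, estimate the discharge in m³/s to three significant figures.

v_surface = L / t̄ = 20.0 / 45 = 0.4444 m/s
v_mean = 0.90 × 0.4444 = 0.4000 m/s
Q = A × v_mean = 8.39 × 0.4000 = 3.356 m³/s

3.36 m³/s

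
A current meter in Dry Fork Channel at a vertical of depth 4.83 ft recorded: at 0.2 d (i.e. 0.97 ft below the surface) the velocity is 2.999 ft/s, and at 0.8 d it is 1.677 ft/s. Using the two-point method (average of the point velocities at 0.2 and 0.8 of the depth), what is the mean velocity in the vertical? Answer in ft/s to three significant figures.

v̄ = (2.999 + 1.677) / 2 = 2.338 ft/s

2.34 ft/s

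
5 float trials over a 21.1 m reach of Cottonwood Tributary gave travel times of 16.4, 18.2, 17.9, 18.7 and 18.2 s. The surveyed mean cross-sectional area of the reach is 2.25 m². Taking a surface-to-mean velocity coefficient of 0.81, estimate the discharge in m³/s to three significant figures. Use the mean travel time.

2.15 m³/s

t̄ = (16.4 + 18.2 + 17.9 + 18.7 + 18.2) / 5 = 17.88 s
v_surface = L / t̄ = 21.1 / 17.88 = 1.180 m/s
v_mean = 0.81 × 1.180 = 0.9559 m/s
Q = A × v_mean = 2.25 × 0.9559 = 2.151 m³/s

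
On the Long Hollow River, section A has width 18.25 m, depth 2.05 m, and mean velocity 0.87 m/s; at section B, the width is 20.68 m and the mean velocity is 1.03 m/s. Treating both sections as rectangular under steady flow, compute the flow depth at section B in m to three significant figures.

Q = A₁V₁ = (18.25×2.05) × 0.87 = 32.55 m³/s
d₂ = Q/(b₂ V₂) = 32.55/(20.68×1.03) = 1.528 m

1.53 m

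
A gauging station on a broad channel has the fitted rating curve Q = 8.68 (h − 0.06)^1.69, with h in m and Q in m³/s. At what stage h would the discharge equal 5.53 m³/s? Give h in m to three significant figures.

0.826 m

h − h₀ = (Q/C)^(1/b) = (5.53/8.68)^(1/1.69) = 0.7659 m
h = 0.06 + 0.7659 = 0.8259 m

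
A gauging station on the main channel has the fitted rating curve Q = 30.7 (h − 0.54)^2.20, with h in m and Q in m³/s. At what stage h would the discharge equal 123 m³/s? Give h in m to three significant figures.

2.42 m

h − h₀ = (Q/C)^(1/b) = (123/30.7)^(1/2.20) = 1.879 m
h = 0.54 + 1.879 = 2.419 m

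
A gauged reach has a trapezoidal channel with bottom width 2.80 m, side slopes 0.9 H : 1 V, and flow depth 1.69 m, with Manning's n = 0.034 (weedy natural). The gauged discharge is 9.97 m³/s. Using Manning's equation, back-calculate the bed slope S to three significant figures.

A = (b + z·y)·y = (2.80 + 0.9×1.69)×1.69 = 7.302 m²
P = b + 2y√(1+z²) = 2.80 + 2×1.69×√(1+0.9²) = 7.347 m
R = A/P = 7.302/7.347 = 0.9939 m
S = (Q·n / (1·A·R^(2/3)))² = (9.97×0.034 / (1×7.302×0.9959))² = 0.002172

0.00217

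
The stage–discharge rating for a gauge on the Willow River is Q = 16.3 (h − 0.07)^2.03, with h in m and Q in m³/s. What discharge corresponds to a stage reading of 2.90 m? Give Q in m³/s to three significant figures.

Q = 16.3 × (2.90 − 0.07)^2.03 = 16.3 × 2.83^2.03 = 134.7 m³/s

135 m³/s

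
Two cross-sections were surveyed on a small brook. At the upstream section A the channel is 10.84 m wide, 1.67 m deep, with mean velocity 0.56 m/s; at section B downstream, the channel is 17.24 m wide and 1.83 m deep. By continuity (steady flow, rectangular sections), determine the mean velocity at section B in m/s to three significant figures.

Q = A₁V₁ = (10.84×1.67) × 0.56 = 10.14 m³/s
A₂ = 17.24 × 1.83 = 31.55 m²
V₂ = Q/A₂ = 10.14/31.55 = 0.3213 m/s

0.321 m/s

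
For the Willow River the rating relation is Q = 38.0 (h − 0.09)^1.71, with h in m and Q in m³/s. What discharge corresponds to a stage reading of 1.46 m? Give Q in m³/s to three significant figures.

65.1 m³/s

Q = 38.0 × (1.46 − 0.09)^1.71 = 38.0 × 1.37^1.71 = 65.10 m³/s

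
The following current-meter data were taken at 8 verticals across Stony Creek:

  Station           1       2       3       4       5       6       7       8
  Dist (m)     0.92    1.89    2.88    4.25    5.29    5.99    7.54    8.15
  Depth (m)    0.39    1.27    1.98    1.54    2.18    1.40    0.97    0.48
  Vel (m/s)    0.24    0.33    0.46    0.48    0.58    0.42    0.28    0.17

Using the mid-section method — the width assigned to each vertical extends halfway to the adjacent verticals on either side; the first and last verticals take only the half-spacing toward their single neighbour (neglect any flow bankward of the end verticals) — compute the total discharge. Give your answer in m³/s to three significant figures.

4.50 m³/s

w_1 = (1.89 − 0.92)/2 = 0.485 m; q_1 = 0.24 × 0.39 × 0.485 = 0.04540 m³/s
w_2 = (2.88 − 0.92)/2 = 0.98 m; q_2 = 0.33 × 1.27 × 0.98 = 0.4107 m³/s
w_3 = (4.25 − 1.89)/2 = 1.18 m; q_3 = 0.46 × 1.98 × 1.18 = 1.075 m³/s
w_4 = (5.29 − 2.88)/2 = 1.205 m; q_4 = 0.48 × 1.54 × 1.205 = 0.8907 m³/s
w_5 = (5.99 − 4.25)/2 = 0.87 m; q_5 = 0.58 × 2.18 × 0.87 = 1.100 m³/s
w_6 = (7.54 − 5.29)/2 = 1.125 m; q_6 = 0.42 × 1.40 × 1.125 = 0.6615 m³/s
w_7 = (8.15 − 5.99)/2 = 1.08 m; q_7 = 0.28 × 0.97 × 1.08 = 0.2933 m³/s
w_8 = (8.15 − 7.54)/2 = 0.305 m; q_8 = 0.17 × 0.48 × 0.305 = 0.02489 m³/s
Q = Σ qᵢ = 4.501 m³/s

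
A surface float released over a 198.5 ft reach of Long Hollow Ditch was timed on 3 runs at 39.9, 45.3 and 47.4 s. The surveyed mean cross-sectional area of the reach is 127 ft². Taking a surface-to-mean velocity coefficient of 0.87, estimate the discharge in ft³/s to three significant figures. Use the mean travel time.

t̄ = (39.9 + 45.3 + 47.4) / 3 = 44.2 s
v_surface = L / t̄ = 198.5 / 44.2 = 4.491 ft/s
v_mean = 0.87 × 4.491 = 3.907 ft/s
Q = A × v_mean = 127 × 3.907 = 496.2 ft³/s

496 ft³/s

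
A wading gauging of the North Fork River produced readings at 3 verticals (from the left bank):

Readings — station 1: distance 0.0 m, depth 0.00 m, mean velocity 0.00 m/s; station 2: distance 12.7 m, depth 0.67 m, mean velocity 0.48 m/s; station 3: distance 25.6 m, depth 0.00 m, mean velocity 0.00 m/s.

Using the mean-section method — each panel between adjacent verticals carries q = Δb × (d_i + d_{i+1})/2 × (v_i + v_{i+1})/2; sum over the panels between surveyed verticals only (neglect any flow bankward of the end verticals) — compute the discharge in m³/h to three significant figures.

Panel 1-2: Δb = 12.7 m, d̄ = (0.00+0.67)/2 = 0.335, v̄ = (0.00+0.48)/2 = 0.24 → q = 12.7×0.335×0.24 = 1.021 m³/s
Panel 2-3: Δb = 12.9 m, d̄ = (0.67+0.00)/2 = 0.335, v̄ = (0.48+0.00)/2 = 0.24 → q = 12.9×0.335×0.24 = 1.037 m³/s
Q = Σ q = 2.058 m³/s
= 2.058 × 3600 = 7410 m³/h

7410 m³/h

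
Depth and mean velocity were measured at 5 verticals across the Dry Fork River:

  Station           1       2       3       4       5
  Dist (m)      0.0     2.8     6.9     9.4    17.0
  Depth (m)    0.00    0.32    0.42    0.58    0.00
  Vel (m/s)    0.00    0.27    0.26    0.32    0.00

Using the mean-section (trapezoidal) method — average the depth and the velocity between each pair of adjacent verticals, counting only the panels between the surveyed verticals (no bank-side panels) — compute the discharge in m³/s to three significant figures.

Panel 1-2: Δb = 2.8 m, d̄ = (0.00+0.32)/2 = 0.16, v̄ = (0.00+0.27)/2 = 0.135 → q = 2.8×0.16×0.135 = 0.06048 m³/s
Panel 2-3: Δb = 4.1 m, d̄ = (0.32+0.42)/2 = 0.37, v̄ = (0.27+0.26)/2 = 0.265 → q = 4.1×0.37×0.265 = 0.4020 m³/s
Panel 3-4: Δb = 2.5 m, d̄ = (0.42+0.58)/2 = 0.5, v̄ = (0.26+0.32)/2 = 0.29 → q = 2.5×0.5×0.29 = 0.3625 m³/s
Panel 4-5: Δb = 7.6 m, d̄ = (0.58+0.00)/2 = 0.29, v̄ = (0.32+0.00)/2 = 0.16 → q = 7.6×0.29×0.16 = 0.3526 m³/s
Q = Σ q = 1.178 m³/s

1.18 m³/s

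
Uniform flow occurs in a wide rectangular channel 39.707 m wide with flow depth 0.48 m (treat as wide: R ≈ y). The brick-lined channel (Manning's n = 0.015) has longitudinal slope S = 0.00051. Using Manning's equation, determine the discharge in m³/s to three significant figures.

A = b·y = 39.707 × 0.48 = 19.06 m²
Wide channel: R ≈ y = 0.48 m
Q = (1/n)·A·R^(2/3)·S^(1/2) = (1/0.015) × 19.06 × 0.4800^(2/3) × 0.00051^(1/2) = 17.59 m³/s

17.6 m³/s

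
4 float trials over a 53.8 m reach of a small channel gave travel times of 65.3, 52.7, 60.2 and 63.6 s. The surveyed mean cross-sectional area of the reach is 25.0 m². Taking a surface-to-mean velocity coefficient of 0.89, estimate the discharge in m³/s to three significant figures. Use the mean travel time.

t̄ = (65.3 + 52.7 + 60.2 + 63.6) / 4 = 60.45 s
v_surface = L / t̄ = 53.8 / 60.45 = 0.8900 m/s
v_mean = 0.89 × 0.8900 = 0.7921 m/s
Q = A × v_mean = 25.0 × 0.7921 = 19.80 m³/s

19.8 m³/s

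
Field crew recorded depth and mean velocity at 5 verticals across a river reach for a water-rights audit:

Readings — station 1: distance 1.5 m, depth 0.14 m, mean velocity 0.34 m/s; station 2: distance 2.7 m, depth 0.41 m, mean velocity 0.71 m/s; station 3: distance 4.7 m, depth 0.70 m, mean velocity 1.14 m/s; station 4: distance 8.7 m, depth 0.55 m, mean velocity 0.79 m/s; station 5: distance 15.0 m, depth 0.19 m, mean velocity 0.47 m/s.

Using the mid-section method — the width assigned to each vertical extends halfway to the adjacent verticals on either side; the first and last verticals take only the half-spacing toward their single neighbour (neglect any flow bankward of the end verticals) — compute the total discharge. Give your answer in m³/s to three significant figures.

5.41 m³/s

w_1 = (2.7 − 1.5)/2 = 0.6 m; q_1 = 0.34 × 0.14 × 0.6 = 0.02856 m³/s
w_2 = (4.7 − 1.5)/2 = 1.6 m; q_2 = 0.71 × 0.41 × 1.6 = 0.4658 m³/s
w_3 = (8.7 − 2.7)/2 = 3 m; q_3 = 1.14 × 0.70 × 3 = 2.394 m³/s
w_4 = (15.0 − 4.7)/2 = 5.15 m; q_4 = 0.79 × 0.55 × 5.15 = 2.238 m³/s
w_5 = (15.0 − 8.7)/2 = 3.15 m; q_5 = 0.47 × 0.19 × 3.15 = 0.2813 m³/s
Q = Σ qᵢ = 5.407 m³/s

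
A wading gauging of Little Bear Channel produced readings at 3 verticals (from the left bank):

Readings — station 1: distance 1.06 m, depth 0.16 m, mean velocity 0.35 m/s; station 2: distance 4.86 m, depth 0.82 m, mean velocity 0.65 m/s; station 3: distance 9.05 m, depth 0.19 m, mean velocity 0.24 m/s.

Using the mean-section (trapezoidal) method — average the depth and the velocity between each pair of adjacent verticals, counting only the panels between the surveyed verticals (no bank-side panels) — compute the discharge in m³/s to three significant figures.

1.87 m³/s

Panel 1-2: Δb = 3.8 m, d̄ = (0.16+0.82)/2 = 0.49, v̄ = (0.35+0.65)/2 = 0.5 → q = 3.8×0.49×0.5 = 0.9310 m³/s
Panel 2-3: Δb = 4.19 m, d̄ = (0.82+0.19)/2 = 0.505, v̄ = (0.65+0.24)/2 = 0.445 → q = 4.19×0.505×0.445 = 0.9416 m³/s
Q = Σ q = 1.873 m³/s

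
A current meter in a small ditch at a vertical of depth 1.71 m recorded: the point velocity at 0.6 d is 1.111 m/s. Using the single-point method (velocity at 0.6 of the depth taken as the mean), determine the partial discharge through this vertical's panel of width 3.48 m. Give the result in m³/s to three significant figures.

6.61 m³/s

v̄ = v₀.₆ = 1.111 m/s
q = v̄ × d × w = 1.111 × 1.71 × 3.48 = 6.611 m³/s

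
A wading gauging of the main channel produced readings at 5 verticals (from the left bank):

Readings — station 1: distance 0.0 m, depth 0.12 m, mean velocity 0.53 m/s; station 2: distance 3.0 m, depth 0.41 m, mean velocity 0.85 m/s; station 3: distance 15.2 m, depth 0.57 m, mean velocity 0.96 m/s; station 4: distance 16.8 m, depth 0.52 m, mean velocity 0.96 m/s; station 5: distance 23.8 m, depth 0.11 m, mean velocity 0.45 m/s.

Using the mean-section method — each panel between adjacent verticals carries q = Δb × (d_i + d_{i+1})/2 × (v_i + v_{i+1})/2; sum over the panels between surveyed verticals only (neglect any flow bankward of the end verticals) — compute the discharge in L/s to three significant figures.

8350 L/s

Panel 1-2: Δb = 3 m, d̄ = (0.12+0.41)/2 = 0.265, v̄ = (0.53+0.85)/2 = 0.69 → q = 3×0.265×0.69 = 0.5486 m³/s
Panel 2-3: Δb = 12.2 m, d̄ = (0.41+0.57)/2 = 0.49, v̄ = (0.85+0.96)/2 = 0.905 → q = 12.2×0.49×0.905 = 5.410 m³/s
Panel 3-4: Δb = 1.6 m, d̄ = (0.57+0.52)/2 = 0.545, v̄ = (0.96+0.96)/2 = 0.96 → q = 1.6×0.545×0.96 = 0.8371 m³/s
Panel 4-5: Δb = 7 m, d̄ = (0.52+0.11)/2 = 0.315, v̄ = (0.96+0.45)/2 = 0.705 → q = 7×0.315×0.705 = 1.555 m³/s
Q = Σ q = 8.350 m³/s
= 8.350 × 1000 = 8350 L/s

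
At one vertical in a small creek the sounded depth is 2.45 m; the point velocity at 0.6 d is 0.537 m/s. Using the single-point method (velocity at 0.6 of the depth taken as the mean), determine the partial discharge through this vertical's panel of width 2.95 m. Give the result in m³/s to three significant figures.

3.88 m³/s

v̄ = v₀.₆ = 0.537 m/s
q = v̄ × d × w = 0.5370 × 2.45 × 2.95 = 3.881 m³/s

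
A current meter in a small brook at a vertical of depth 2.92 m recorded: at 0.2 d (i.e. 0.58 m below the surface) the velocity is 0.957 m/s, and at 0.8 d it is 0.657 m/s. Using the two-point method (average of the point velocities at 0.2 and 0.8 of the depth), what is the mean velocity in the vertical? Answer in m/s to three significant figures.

0.807 m/s

v̄ = (0.957 + 0.657) / 2 = 0.8070 m/s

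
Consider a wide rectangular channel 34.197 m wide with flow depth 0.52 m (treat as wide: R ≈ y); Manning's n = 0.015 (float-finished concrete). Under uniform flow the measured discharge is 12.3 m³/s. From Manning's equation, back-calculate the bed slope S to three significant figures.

A = b·y = 34.197 × 0.52 = 17.78 m²
Wide channel: R ≈ y = 0.52 m
S = (Q·n / (1·A·R^(2/3)))² = (12.3×0.015 / (1×17.78×0.6466))² = 0.0002574

0.000257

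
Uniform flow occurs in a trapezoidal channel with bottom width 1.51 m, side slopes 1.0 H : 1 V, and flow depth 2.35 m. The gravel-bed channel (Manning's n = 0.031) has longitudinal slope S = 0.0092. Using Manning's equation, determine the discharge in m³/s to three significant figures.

A = (b + z·y)·y = (1.51 + 1.0×2.35)×2.35 = 9.071 m²
P = b + 2y√(1+z²) = 1.51 + 2×2.35×√(1+1.0²) = 8.157 m
R = A/P = 9.071/8.157 = 1.112 m
Q = (1/n)·A·R^(2/3)·S^(1/2) = (1/0.031) × 9.071 × 1.112^(2/3) × 0.0092^(1/2) = 30.13 m³/s

30.1 m³/s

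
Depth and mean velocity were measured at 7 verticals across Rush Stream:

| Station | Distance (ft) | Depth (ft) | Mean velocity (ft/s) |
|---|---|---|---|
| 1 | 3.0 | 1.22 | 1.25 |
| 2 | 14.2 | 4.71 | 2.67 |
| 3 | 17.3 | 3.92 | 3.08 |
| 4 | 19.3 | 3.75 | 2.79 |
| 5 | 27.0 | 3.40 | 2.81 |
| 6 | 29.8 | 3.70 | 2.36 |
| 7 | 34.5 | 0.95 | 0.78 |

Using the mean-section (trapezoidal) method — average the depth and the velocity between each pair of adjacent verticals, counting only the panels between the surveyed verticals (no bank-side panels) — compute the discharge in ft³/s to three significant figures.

246 ft³/s

Panel 1-2: Δb = 11.2 ft, d̄ = (1.22+4.71)/2 = 2.965, v̄ = (1.25+2.67)/2 = 1.96 → q = 11.2×2.965×1.96 = 65.09 ft³/s
Panel 2-3: Δb = 3.1 ft, d̄ = (4.71+3.92)/2 = 4.315, v̄ = (2.67+3.08)/2 = 2.875 → q = 3.1×4.315×2.875 = 38.46 ft³/s
Panel 3-4: Δb = 2 ft, d̄ = (3.92+3.75)/2 = 3.835, v̄ = (3.08+2.79)/2 = 2.935 → q = 2×3.835×2.935 = 22.51 ft³/s
Panel 4-5: Δb = 7.7 ft, d̄ = (3.75+3.40)/2 = 3.575, v̄ = (2.79+2.81)/2 = 2.8 → q = 7.7×3.575×2.8 = 77.08 ft³/s
Panel 5-6: Δb = 2.8 ft, d̄ = (3.40+3.70)/2 = 3.55, v̄ = (2.81+2.36)/2 = 2.585 → q = 2.8×3.55×2.585 = 25.69 ft³/s
Panel 6-7: Δb = 4.7 ft, d̄ = (3.70+0.95)/2 = 2.325, v̄ = (2.36+0.78)/2 = 1.57 → q = 4.7×2.325×1.57 = 17.16 ft³/s
Q = Σ q = 246.0 ft³/s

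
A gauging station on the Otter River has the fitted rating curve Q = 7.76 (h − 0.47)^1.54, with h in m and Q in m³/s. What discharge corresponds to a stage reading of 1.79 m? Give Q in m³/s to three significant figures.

11.9 m³/s

Q = 7.76 × (1.79 − 0.47)^1.54 = 7.76 × 1.32^1.54 = 11.90 m³/s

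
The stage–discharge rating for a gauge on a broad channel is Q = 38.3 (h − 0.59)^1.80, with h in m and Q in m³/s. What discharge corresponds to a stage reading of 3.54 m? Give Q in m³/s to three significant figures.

Q = 38.3 × (3.54 − 0.59)^1.80 = 38.3 × 2.95^1.80 = 268.5 m³/s

268 m³/s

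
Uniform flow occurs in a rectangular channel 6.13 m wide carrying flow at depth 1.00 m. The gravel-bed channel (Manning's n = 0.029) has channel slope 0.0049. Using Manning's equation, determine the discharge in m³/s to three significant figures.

12.3 m³/s

A = b·y = 6.13 × 1.00 = 6.130 m²
P = b + 2y = 6.13 + 2×1.00 = 8.130 m
R = A/P = 6.130/8.130 = 0.7540 m
Q = (1/n)·A·R^(2/3)·S^(1/2) = (1/0.029) × 6.130 × 0.7540^(2/3) × 0.0049^(1/2) = 12.26 m³/s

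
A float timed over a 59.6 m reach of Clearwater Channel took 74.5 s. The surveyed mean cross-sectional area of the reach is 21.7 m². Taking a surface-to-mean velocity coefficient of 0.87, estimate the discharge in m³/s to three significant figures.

15.1 m³/s

v_surface = L / t̄ = 59.6 / 74.5 = 0.8000 m/s
v_mean = 0.87 × 0.8000 = 0.6960 m/s
Q = A × v_mean = 21.7 × 0.6960 = 15.10 m³/s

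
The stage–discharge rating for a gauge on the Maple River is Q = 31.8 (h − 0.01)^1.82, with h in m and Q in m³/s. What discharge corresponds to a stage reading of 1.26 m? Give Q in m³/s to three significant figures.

47.7 m³/s

Q = 31.8 × (1.26 − 0.01)^1.82 = 31.8 × 1.25^1.82 = 47.73 m³/s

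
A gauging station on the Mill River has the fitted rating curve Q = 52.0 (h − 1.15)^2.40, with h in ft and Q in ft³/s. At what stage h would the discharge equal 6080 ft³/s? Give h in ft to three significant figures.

8.42 ft

h − h₀ = (Q/C)^(1/b) = (6080/52.0)^(1/2.40) = 7.272 ft
h = 1.15 + 7.272 = 8.422 ft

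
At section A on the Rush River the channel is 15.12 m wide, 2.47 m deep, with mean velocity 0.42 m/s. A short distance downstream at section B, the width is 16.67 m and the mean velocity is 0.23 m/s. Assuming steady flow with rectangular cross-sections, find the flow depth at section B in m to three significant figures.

Q = A₁V₁ = (15.12×2.47) × 0.42 = 15.69 m³/s
d₂ = Q/(b₂ V₂) = 15.69/(16.67×0.23) = 4.091 m

4.09 m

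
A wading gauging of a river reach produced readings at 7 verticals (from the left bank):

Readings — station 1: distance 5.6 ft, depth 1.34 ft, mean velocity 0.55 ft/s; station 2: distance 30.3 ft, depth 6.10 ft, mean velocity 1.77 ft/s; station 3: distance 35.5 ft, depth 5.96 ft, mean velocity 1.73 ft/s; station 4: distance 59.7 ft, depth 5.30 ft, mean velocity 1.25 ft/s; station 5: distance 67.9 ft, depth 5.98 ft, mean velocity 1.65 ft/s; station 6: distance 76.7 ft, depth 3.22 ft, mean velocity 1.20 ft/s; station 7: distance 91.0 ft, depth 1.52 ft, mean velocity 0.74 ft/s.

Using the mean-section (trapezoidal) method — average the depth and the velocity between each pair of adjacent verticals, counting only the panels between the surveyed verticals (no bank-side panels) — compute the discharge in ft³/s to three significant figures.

522 ft³/s

Panel 1-2: Δb = 24.7 ft, d̄ = (1.34+6.10)/2 = 3.72, v̄ = (0.55+1.77)/2 = 1.16 → q = 24.7×3.72×1.16 = 106.6 ft³/s
Panel 2-3: Δb = 5.2 ft, d̄ = (6.10+5.96)/2 = 6.03, v̄ = (1.77+1.73)/2 = 1.75 → q = 5.2×6.03×1.75 = 54.87 ft³/s
Panel 3-4: Δb = 24.2 ft, d̄ = (5.96+5.30)/2 = 5.63, v̄ = (1.73+1.25)/2 = 1.49 → q = 24.2×5.63×1.49 = 203.0 ft³/s
Panel 4-5: Δb = 8.2 ft, d̄ = (5.30+5.98)/2 = 5.64, v̄ = (1.25+1.65)/2 = 1.45 → q = 8.2×5.64×1.45 = 67.06 ft³/s
Panel 5-6: Δb = 8.8 ft, d̄ = (5.98+3.22)/2 = 4.6, v̄ = (1.65+1.20)/2 = 1.425 → q = 8.8×4.6×1.425 = 57.68 ft³/s
Panel 6-7: Δb = 14.3 ft, d̄ = (3.22+1.52)/2 = 2.37, v̄ = (1.20+0.74)/2 = 0.97 → q = 14.3×2.37×0.97 = 32.87 ft³/s
Q = Σ q = 522.1 ft³/s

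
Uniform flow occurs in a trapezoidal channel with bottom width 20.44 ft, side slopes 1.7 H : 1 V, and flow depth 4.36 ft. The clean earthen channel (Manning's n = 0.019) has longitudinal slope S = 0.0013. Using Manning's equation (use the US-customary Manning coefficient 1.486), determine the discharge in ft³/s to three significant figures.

748 ft³/s

A = (b + z·y)·y = (20.44 + 1.7×4.36)×4.36 = 121.4 ft²
P = b + 2y√(1+z²) = 20.44 + 2×4.36×√(1+1.7²) = 37.64 ft
R = A/P = 121.4/37.64 = 3.226 ft
Q = (1.486/n)·A·R^(2/3)·S^(1/2) = (1.486/0.019) × 121.4 × 3.226^(2/3) × 0.0013^(1/2) = 747.7 ft³/s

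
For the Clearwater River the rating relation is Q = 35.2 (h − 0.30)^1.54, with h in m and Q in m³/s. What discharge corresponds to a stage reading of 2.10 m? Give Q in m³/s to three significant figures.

Q = 35.2 × (2.10 − 0.30)^1.54 = 35.2 × 1.8^1.54 = 87.03 m³/s

87.0 m³/s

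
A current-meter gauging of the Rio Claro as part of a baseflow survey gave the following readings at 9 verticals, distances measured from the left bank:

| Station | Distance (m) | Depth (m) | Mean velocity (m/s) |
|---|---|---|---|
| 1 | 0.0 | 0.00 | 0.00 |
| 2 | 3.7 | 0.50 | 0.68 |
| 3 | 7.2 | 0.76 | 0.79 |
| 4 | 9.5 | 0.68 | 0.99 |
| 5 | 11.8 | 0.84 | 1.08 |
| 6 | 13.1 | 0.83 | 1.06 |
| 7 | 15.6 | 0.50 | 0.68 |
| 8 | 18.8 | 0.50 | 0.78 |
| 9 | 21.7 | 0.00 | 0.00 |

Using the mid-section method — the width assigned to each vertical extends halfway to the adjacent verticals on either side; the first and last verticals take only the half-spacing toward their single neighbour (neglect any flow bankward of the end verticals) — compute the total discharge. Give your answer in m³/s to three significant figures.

w_2 = (7.2 − 0.0)/2 = 3.6 m; q_2 = 0.68 × 0.50 × 3.6 = 1.224 m³/s
w_3 = (9.5 − 3.7)/2 = 2.9 m; q_3 = 0.79 × 0.76 × 2.9 = 1.741 m³/s
w_4 = (11.8 − 7.2)/2 = 2.3 m; q_4 = 0.99 × 0.68 × 2.3 = 1.548 m³/s
w_5 = (13.1 − 9.5)/2 = 1.8 m; q_5 = 1.08 × 0.84 × 1.8 = 1.633 m³/s
w_6 = (15.6 − 11.8)/2 = 1.9 m; q_6 = 1.06 × 0.83 × 1.9 = 1.672 m³/s
w_7 = (18.8 − 13.1)/2 = 2.85 m; q_7 = 0.68 × 0.50 × 2.85 = 0.9690 m³/s
w_8 = (21.7 − 15.6)/2 = 3.05 m; q_8 = 0.78 × 0.50 × 3.05 = 1.190 m³/s
Stations 1, 9 contribute zero (depth or velocity is 0).
Q = Σ qᵢ = 9.977 m³/s

9.98 m³/s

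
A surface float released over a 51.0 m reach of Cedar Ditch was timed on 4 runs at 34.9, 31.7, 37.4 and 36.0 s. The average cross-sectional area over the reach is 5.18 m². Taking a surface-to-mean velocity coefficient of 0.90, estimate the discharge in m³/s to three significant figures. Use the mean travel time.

t̄ = (34.9 + 31.7 + 37.4 + 36.0) / 4 = 35 s
v_surface = L / t̄ = 51.0 / 35 = 1.457 m/s
v_mean = 0.90 × 1.457 = 1.311 m/s
Q = A × v_mean = 5.18 × 1.311 = 6.793 m³/s

6.79 m³/s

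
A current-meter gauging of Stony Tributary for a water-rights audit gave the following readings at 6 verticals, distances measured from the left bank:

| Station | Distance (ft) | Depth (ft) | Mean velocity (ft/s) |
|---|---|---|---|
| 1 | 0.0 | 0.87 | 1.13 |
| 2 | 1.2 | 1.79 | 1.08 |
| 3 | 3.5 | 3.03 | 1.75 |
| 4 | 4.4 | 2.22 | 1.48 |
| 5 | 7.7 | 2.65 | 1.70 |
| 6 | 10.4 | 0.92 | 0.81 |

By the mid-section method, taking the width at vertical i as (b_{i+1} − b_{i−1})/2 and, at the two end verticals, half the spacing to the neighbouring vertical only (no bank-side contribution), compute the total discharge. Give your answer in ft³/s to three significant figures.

33.9 ft³/s

w_1 = (1.2 − 0.0)/2 = 0.6 ft; q_1 = 1.13 × 0.87 × 0.6 = 0.5899 ft³/s
w_2 = (3.5 − 0.0)/2 = 1.75 ft; q_2 = 1.08 × 1.79 × 1.75 = 3.383 ft³/s
w_3 = (4.4 − 1.2)/2 = 1.6 ft; q_3 = 1.75 × 3.03 × 1.6 = 8.484 ft³/s
w_4 = (7.7 − 3.5)/2 = 2.1 ft; q_4 = 1.48 × 2.22 × 2.1 = 6.900 ft³/s
w_5 = (10.4 − 4.4)/2 = 3 ft; q_5 = 1.70 × 2.65 × 3 = 13.52 ft³/s
w_6 = (10.4 − 7.7)/2 = 1.35 ft; q_6 = 0.81 × 0.92 × 1.35 = 1.006 ft³/s
Q = Σ qᵢ = 33.88 ft³/s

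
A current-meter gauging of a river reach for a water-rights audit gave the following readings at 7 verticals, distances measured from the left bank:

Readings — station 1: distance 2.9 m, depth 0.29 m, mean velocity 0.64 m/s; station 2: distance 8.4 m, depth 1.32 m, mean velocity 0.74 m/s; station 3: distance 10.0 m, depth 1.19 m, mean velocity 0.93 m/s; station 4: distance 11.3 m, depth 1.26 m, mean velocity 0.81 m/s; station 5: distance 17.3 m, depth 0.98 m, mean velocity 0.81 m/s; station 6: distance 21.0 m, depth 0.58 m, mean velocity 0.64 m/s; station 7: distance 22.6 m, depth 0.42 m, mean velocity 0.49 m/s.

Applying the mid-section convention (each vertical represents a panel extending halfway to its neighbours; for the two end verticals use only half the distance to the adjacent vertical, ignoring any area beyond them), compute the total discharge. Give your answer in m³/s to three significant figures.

w_1 = (8.4 − 2.9)/2 = 2.75 m; q_1 = 0.64 × 0.29 × 2.75 = 0.5104 m³/s
w_2 = (10.0 − 2.9)/2 = 3.55 m; q_2 = 0.74 × 1.32 × 3.55 = 3.468 m³/s
w_3 = (11.3 − 8.4)/2 = 1.45 m; q_3 = 0.93 × 1.19 × 1.45 = 1.605 m³/s
w_4 = (17.3 − 10.0)/2 = 3.65 m; q_4 = 0.81 × 1.26 × 3.65 = 3.725 m³/s
w_5 = (21.0 − 11.3)/2 = 4.85 m; q_5 = 0.81 × 0.98 × 4.85 = 3.850 m³/s
w_6 = (22.6 − 17.3)/2 = 2.65 m; q_6 = 0.64 × 0.58 × 2.65 = 0.9837 m³/s
w_7 = (22.6 − 21.0)/2 = 0.8 m; q_7 = 0.49 × 0.42 × 0.8 = 0.1646 m³/s
Q = Σ qᵢ = 14.31 m³/s

14.3 m³/s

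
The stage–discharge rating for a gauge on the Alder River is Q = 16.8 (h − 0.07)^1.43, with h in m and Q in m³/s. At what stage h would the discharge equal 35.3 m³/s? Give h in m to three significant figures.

h − h₀ = (Q/C)^(1/b) = (35.3/16.8)^(1/1.43) = 1.681 m
h = 0.07 + 1.681 = 1.751 m

1.75 m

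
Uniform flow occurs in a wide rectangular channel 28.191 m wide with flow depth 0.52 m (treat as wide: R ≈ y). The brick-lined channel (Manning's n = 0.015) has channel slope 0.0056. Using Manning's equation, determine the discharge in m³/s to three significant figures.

A = b·y = 28.191 × 0.52 = 14.66 m²
Wide channel: R ≈ y = 0.52 m
Q = (1/n)·A·R^(2/3)·S^(1/2) = (1/0.015) × 14.66 × 0.5200^(2/3) × 0.0056^(1/2) = 47.29 m³/s

47.3 m³/s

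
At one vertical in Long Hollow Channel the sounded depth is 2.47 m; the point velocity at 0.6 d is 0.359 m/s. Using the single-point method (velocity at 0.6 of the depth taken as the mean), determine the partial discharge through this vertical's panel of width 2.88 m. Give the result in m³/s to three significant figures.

v̄ = v₀.₆ = 0.359 m/s
q = v̄ × d × w = 0.3590 × 2.47 × 2.88 = 2.554 m³/s

2.55 m³/s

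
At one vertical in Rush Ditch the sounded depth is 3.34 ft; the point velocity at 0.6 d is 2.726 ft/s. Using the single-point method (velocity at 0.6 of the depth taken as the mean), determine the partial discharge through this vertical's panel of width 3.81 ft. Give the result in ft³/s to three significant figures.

34.7 ft³/s

v̄ = v₀.₆ = 2.726 ft/s
q = v̄ × d × w = 2.726 × 3.34 × 3.81 = 34.69 ft³/s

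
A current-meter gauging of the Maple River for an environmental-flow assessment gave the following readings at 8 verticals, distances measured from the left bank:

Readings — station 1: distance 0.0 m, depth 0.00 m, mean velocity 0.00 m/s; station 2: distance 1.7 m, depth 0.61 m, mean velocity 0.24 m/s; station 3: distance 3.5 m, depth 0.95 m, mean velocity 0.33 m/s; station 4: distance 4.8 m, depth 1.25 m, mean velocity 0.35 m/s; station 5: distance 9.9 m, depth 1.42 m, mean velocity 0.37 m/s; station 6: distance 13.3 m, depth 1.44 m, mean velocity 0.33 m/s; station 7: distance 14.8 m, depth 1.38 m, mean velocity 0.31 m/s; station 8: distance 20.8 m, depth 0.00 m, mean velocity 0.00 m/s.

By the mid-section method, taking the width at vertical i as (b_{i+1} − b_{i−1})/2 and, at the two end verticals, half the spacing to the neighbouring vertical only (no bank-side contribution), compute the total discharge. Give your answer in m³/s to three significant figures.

w_2 = (3.5 − 0.0)/2 = 1.75 m; q_2 = 0.24 × 0.61 × 1.75 = 0.2562 m³/s
w_3 = (4.8 − 1.7)/2 = 1.55 m; q_3 = 0.33 × 0.95 × 1.55 = 0.4859 m³/s
w_4 = (9.9 − 3.5)/2 = 3.2 m; q_4 = 0.35 × 1.25 × 3.2 = 1.400 m³/s
w_5 = (13.3 − 4.8)/2 = 4.25 m; q_5 = 0.37 × 1.42 × 4.25 = 2.233 m³/s
w_6 = (14.8 − 9.9)/2 = 2.45 m; q_6 = 0.33 × 1.44 × 2.45 = 1.164 m³/s
w_7 = (20.8 − 13.3)/2 = 3.75 m; q_7 = 0.31 × 1.38 × 3.75 = 1.604 m³/s
Stations 1, 8 contribute zero (depth or velocity is 0).
Q = Σ qᵢ = 7.144 m³/s

7.14 m³/s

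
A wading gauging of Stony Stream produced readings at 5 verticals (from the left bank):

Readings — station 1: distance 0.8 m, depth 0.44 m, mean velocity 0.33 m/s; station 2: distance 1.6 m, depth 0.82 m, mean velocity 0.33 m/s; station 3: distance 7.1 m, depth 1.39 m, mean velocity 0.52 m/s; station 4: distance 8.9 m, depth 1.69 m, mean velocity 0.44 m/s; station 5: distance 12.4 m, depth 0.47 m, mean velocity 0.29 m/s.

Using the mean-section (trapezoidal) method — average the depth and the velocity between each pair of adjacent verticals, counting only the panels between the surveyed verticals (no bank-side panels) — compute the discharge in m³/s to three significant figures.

5.46 m³/s

Panel 1-2: Δb = 0.8 m, d̄ = (0.44+0.82)/2 = 0.63, v̄ = (0.33+0.33)/2 = 0.33 → q = 0.8×0.63×0.33 = 0.1663 m³/s
Panel 2-3: Δb = 5.5 m, d̄ = (0.82+1.39)/2 = 1.105, v̄ = (0.33+0.52)/2 = 0.425 → q = 5.5×1.105×0.425 = 2.583 m³/s
Panel 3-4: Δb = 1.8 m, d̄ = (1.39+1.69)/2 = 1.54, v̄ = (0.52+0.44)/2 = 0.48 → q = 1.8×1.54×0.48 = 1.331 m³/s
Panel 4-5: Δb = 3.5 m, d̄ = (1.69+0.47)/2 = 1.08, v̄ = (0.44+0.29)/2 = 0.365 → q = 3.5×1.08×0.365 = 1.380 m³/s
Q = Σ q = 5.460 m³/s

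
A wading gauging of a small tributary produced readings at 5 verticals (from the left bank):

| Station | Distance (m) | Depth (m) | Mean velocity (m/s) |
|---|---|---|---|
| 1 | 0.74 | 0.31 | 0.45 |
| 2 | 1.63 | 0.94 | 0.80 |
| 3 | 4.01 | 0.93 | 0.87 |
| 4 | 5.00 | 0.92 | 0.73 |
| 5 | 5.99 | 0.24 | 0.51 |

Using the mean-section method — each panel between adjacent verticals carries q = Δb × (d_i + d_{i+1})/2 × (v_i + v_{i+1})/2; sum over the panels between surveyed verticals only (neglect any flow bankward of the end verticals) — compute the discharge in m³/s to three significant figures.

3.29 m³/s

Panel 1-2: Δb = 0.89 m, d̄ = (0.31+0.94)/2 = 0.625, v̄ = (0.45+0.80)/2 = 0.625 → q = 0.89×0.625×0.625 = 0.3477 m³/s
Panel 2-3: Δb = 2.38 m, d̄ = (0.94+0.93)/2 = 0.935, v̄ = (0.80+0.87)/2 = 0.835 → q = 2.38×0.935×0.835 = 1.858 m³/s
Panel 3-4: Δb = 0.99 m, d̄ = (0.93+0.92)/2 = 0.925, v̄ = (0.87+0.73)/2 = 0.8 → q = 0.99×0.925×0.8 = 0.7326 m³/s
Panel 4-5: Δb = 0.99 m, d̄ = (0.92+0.24)/2 = 0.58, v̄ = (0.73+0.51)/2 = 0.62 → q = 0.99×0.58×0.62 = 0.3560 m³/s
Q = Σ q = 3.294 m³/s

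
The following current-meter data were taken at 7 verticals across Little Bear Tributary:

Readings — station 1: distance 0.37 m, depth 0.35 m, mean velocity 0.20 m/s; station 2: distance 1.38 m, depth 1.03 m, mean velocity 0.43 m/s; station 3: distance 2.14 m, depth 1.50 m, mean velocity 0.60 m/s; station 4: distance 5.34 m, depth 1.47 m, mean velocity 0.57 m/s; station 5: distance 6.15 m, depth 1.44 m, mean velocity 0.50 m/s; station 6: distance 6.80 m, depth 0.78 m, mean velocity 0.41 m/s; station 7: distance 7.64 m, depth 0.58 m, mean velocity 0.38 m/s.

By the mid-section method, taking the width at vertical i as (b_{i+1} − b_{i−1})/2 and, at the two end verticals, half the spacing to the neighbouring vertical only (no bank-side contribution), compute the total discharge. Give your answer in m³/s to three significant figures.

4.75 m³/s

w_1 = (1.38 − 0.37)/2 = 0.505 m; q_1 = 0.20 × 0.35 × 0.505 = 0.03535 m³/s
w_2 = (2.14 − 0.37)/2 = 0.885 m; q_2 = 0.43 × 1.03 × 0.885 = 0.3920 m³/s
w_3 = (5.34 − 1.38)/2 = 1.98 m; q_3 = 0.60 × 1.50 × 1.98 = 1.782 m³/s
w_4 = (6.15 − 2.14)/2 = 2.005 m; q_4 = 0.57 × 1.47 × 2.005 = 1.680 m³/s
w_5 = (6.80 − 5.34)/2 = 0.73 m; q_5 = 0.50 × 1.44 × 0.73 = 0.5256 m³/s
w_6 = (7.64 − 6.15)/2 = 0.745 m; q_6 = 0.41 × 0.78 × 0.745 = 0.2383 m³/s
w_7 = (7.64 − 6.80)/2 = 0.42 m; q_7 = 0.38 × 0.58 × 0.42 = 0.09257 m³/s
Q = Σ qᵢ = 4.746 m³/s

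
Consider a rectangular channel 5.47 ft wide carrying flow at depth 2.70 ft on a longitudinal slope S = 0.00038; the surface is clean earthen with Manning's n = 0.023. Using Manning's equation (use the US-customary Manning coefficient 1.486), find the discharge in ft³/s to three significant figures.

A = b·y = 5.47 × 2.70 = 14.77 ft²
P = b + 2y = 5.47 + 2×2.70 = 10.87 ft
R = A/P = 14.77/10.87 = 1.359 ft
Q = (1.486/n)·A·R^(2/3)·S^(1/2) = (1.486/0.023) × 14.77 × 1.359^(2/3) × 0.00038^(1/2) = 22.82 ft³/s

22.8 ft³/s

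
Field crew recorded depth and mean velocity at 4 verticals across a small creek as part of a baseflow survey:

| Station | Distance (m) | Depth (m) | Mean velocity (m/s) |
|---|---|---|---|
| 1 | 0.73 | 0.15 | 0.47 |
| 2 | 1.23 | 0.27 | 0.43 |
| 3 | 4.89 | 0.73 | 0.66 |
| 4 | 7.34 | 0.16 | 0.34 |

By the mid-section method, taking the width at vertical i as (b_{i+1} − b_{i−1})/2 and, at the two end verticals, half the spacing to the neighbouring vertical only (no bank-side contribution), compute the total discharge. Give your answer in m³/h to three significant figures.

w_1 = (1.23 − 0.73)/2 = 0.25 m; q_1 = 0.47 × 0.15 × 0.25 = 0.01763 m³/s
w_2 = (4.89 − 0.73)/2 = 2.08 m; q_2 = 0.43 × 0.27 × 2.08 = 0.2415 m³/s
w_3 = (7.34 − 1.23)/2 = 3.055 m; q_3 = 0.66 × 0.73 × 3.055 = 1.472 m³/s
w_4 = (7.34 − 4.89)/2 = 1.225 m; q_4 = 0.34 × 0.16 × 1.225 = 0.06664 m³/s
Q = Σ qᵢ = 1.798 m³/s
= 1.798 × 3600 = 6472 m³/h

6470 m³/h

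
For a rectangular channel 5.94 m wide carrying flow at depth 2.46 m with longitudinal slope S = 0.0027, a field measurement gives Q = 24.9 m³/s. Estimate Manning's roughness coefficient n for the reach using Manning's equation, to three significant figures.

0.0372

A = b·y = 5.94 × 2.46 = 14.61 m²
P = b + 2y = 5.94 + 2×2.46 = 10.86 m
R = A/P = 14.61/10.86 = 1.346 m
n = (1/Q)·A·R^(2/3)·S^(1/2) = (1/24.9) × 14.61 × 1.219 × 0.05196 = 0.03716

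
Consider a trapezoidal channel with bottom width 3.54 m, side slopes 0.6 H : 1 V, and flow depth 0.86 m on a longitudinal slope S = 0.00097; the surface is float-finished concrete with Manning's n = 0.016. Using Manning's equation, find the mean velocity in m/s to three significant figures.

A = (b + z·y)·y = (3.54 + 0.6×0.86)×0.86 = 3.488 m²
P = b + 2y√(1+z²) = 3.54 + 2×0.86×√(1+0.6²) = 5.546 m
R = A/P = 3.488/5.546 = 0.6290 m
Q = (1/n)·A·R^(2/3)·S^(1/2) = (1/0.016) × 3.488 × 0.6290^(2/3) × 0.00097^(1/2) = 4.984 m³/s
V = Q/A = 4.984/3.488 = 1.429 m/s

1.43 m/s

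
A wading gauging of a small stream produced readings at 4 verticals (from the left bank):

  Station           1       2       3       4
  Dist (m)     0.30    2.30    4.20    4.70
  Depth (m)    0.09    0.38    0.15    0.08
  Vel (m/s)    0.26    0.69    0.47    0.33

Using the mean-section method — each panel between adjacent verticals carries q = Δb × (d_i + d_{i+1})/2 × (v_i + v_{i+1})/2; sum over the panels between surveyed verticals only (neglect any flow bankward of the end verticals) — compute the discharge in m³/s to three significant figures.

0.538 m³/s

Panel 1-2: Δb = 2 m, d̄ = (0.09+0.38)/2 = 0.235, v̄ = (0.26+0.69)/2 = 0.475 → q = 2×0.235×0.475 = 0.2233 m³/s
Panel 2-3: Δb = 1.9 m, d̄ = (0.38+0.15)/2 = 0.265, v̄ = (0.69+0.47)/2 = 0.58 → q = 1.9×0.265×0.58 = 0.2920 m³/s
Panel 3-4: Δb = 0.5 m, d̄ = (0.15+0.08)/2 = 0.115, v̄ = (0.47+0.33)/2 = 0.4 → q = 0.5×0.115×0.4 = 0.02300 m³/s
Q = Σ q = 0.5383 m³/s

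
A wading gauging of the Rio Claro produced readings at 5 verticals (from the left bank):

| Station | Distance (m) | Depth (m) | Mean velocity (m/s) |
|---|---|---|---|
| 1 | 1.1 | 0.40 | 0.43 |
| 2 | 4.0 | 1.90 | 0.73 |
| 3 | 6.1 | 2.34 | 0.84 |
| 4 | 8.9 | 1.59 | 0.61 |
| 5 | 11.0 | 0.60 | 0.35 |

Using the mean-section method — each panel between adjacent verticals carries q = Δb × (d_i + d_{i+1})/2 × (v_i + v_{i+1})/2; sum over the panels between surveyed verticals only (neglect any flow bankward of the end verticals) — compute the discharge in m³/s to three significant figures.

10.5 m³/s

Panel 1-2: Δb = 2.9 m, d̄ = (0.40+1.90)/2 = 1.15, v̄ = (0.43+0.73)/2 = 0.58 → q = 2.9×1.15×0.58 = 1.934 m³/s
Panel 2-3: Δb = 2.1 m, d̄ = (1.90+2.34)/2 = 2.12, v̄ = (0.73+0.84)/2 = 0.785 → q = 2.1×2.12×0.785 = 3.495 m³/s
Panel 3-4: Δb = 2.8 m, d̄ = (2.34+1.59)/2 = 1.965, v̄ = (0.84+0.61)/2 = 0.725 → q = 2.8×1.965×0.725 = 3.989 m³/s
Panel 4-5: Δb = 2.1 m, d̄ = (1.59+0.60)/2 = 1.095, v̄ = (0.61+0.35)/2 = 0.48 → q = 2.1×1.095×0.48 = 1.104 m³/s
Q = Σ q = 10.52 m³/s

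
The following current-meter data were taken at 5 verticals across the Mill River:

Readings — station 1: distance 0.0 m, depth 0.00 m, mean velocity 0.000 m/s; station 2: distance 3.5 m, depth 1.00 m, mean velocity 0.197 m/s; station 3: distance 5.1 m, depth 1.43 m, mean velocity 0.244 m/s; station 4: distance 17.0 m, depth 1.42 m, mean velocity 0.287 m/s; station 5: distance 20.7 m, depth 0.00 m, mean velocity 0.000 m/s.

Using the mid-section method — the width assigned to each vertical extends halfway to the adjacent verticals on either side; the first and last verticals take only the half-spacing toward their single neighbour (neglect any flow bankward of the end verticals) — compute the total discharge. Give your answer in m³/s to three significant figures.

6.04 m³/s

w_2 = (5.1 − 0.0)/2 = 2.55 m; q_2 = 0.197 × 1.00 × 2.55 = 0.5024 m³/s
w_3 = (17.0 − 3.5)/2 = 6.75 m; q_3 = 0.244 × 1.43 × 6.75 = 2.355 m³/s
w_4 = (20.7 − 5.1)/2 = 7.8 m; q_4 = 0.287 × 1.42 × 7.8 = 3.179 m³/s
Stations 1, 5 contribute zero (depth or velocity is 0).
Q = Σ qᵢ = 6.036 m³/s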